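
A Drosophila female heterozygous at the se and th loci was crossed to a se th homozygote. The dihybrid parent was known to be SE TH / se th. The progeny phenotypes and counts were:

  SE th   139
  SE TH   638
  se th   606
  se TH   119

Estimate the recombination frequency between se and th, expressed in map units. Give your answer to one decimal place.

17.2 map units

The recombinant classes are SE th and se TH: 139 + 119 = 258.
Recombination frequency = 258/1502 = 0.1718 ≈ 17.2%, i.e. 17.2 map units.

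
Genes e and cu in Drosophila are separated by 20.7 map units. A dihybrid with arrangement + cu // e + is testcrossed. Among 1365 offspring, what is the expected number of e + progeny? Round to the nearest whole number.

541

A map distance of 20.7 map units corresponds to a recombination frequency of 0.207.
The F1 is + cu / e +, so e + is a parental gamete class with expected frequency (1 − r)/2 = 0.793/2 = 0.3965.
Expected number = 0.3965 × 1365 = 541.22 ≈ 541.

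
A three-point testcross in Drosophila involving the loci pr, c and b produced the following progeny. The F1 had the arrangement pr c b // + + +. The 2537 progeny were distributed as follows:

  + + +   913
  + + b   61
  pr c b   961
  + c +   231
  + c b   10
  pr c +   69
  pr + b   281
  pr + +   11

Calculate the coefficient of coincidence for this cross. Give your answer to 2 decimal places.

0.66

The two rarest classes, + c b and pr + +, are the double crossovers. Comparing them with the parentals, only the pr allele has switched, so pr is the middle locus and the order is b – pr – c.
b–pr: (130 + 21)/2537 = 0.0595; pr–c: (512 + 21)/2537 = 0.2101.
Expected DCO frequency = 0.0595 × 0.2101 ≈ 0.01250; observed = 21/2537 ≈ 0.00828.
Coefficient of coincidence = 0.00828/0.01250 ≈ 0.66.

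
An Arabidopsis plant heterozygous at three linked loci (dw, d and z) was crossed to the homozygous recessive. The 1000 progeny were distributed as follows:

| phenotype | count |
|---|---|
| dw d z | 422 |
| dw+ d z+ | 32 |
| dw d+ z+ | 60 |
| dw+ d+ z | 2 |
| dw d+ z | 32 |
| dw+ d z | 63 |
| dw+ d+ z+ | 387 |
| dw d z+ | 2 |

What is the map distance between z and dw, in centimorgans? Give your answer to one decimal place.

The two most frequent reciprocal classes, dw d z and dw+ d+ z+, are the parental types, so the F1 was dw d z / dw+ d+ z+.
The two rarest classes, dw d z+ and dw+ d+ z, are the double crossovers. Comparing them with the parentals, only the z allele has switched, so z is the middle locus and the order is d – z – dw.
Crossovers in the z–dw interval produce the single-crossover classes dw+ d z and dw d+ z+ (63 + 60 = 123) plus the double crossovers (4).
RF(z–dw) = (123 + 4) / 1000 = 127/1000 = 0.1270 → 12.7 centimorgans.

12.7 centimorgans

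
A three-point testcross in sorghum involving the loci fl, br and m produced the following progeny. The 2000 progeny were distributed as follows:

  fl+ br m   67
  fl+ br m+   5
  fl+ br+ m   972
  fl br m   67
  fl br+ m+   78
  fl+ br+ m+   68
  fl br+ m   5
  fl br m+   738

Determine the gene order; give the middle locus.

The two most frequent reciprocal classes, fl br m+ and fl+ br+ m, are the parental types, so the F1 was fl br m+ / fl+ br+ m.
The two rarest classes, fl+ br m+ and fl br+ m, are the double crossovers. Comparing them with the parentals, only the fl allele has switched, so fl is the middle locus and the order is m – fl – br.

fl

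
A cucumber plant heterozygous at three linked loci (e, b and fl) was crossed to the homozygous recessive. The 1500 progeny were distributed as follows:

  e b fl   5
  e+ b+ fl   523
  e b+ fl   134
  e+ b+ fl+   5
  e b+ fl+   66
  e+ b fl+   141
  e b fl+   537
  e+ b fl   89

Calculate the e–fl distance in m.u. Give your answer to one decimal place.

19.0 m.u.

The two most frequent reciprocal classes, e b fl+ and e+ b+ fl, are the parental types, so the F1 was e b fl+ / e+ b+ fl.
The two rarest classes, e b fl and e+ b+ fl+, are the double crossovers. Comparing them with the parentals, only the fl allele has switched, so fl is the middle locus and the order is b – fl – e.
Crossovers in the fl–e interval produce the single-crossover classes e+ b fl+ and e b+ fl (141 + 134 = 275) plus the double crossovers (10).
RF(fl–e) = (275 + 10) / 1500 = 285/1500 = 0.1900 → 19.0 m.u.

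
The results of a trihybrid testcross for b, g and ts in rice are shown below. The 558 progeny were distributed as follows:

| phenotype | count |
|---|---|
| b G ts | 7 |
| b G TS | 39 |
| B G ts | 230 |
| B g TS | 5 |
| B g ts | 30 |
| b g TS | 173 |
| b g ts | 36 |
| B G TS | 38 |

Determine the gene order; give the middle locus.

b

The two most frequent reciprocal classes, B G ts and b g TS, are the parental types, so the F1 was B G ts / b g TS.
The two rarest classes, b G ts and B g TS, are the double crossovers. Comparing them with the parentals, only the b allele has switched, so b is the middle locus and the order is g – b – ts.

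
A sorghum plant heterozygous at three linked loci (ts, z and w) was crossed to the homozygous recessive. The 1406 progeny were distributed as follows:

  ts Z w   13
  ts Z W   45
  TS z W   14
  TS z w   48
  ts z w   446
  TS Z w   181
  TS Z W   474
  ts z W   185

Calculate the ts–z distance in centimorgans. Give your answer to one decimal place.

The two most frequent reciprocal classes, ts z w and TS Z W, are the parental types, so the F1 was ts z w / TS Z W.
The two rarest classes, ts Z w and TS z W, are the double crossovers. Comparing them with the parentals, only the z allele has switched, so z is the middle locus and the order is ts – z – w.
Crossovers in the ts–z interval produce the single-crossover classes TS z w and ts Z W (48 + 45 = 93) plus the double crossovers (27).
RF(ts–z) = (93 + 27) / 1406 = 120/1406 = 0.0853 → 8.5 centimorgans.

8.5 centimorgans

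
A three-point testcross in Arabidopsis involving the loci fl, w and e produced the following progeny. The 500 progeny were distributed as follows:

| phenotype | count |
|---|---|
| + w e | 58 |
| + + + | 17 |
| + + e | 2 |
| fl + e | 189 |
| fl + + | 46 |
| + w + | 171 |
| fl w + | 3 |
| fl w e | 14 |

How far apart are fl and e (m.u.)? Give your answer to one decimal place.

The two most frequent reciprocal classes, fl + e and + w +, are the parental types, so the F1 was fl + e / + w +.
The two rarest classes, + + e and fl w +, are the double crossovers. Comparing them with the parentals, only the fl allele has switched, so fl is the middle locus and the order is w – fl – e.
Crossovers in the fl–e interval produce the single-crossover classes fl + + and + w e (46 + 58 = 104) plus the double crossovers (5).
RF(fl–e) = (104 + 5) / 500 = 109/500 = 0.2180 → 21.8 m.u.

21.8 m.u.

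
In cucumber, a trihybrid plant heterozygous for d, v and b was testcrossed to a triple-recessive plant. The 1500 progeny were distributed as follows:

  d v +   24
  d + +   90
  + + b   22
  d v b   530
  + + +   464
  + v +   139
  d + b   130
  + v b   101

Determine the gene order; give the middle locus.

b

The two most frequent reciprocal classes, d v b and + + +, are the parental types, so the F1 was d v b / + + +.
The two rarest classes, d v + and + + b, are the double crossovers. Comparing them with the parentals, only the b allele has switched, so b is the middle locus and the order is d – b – v.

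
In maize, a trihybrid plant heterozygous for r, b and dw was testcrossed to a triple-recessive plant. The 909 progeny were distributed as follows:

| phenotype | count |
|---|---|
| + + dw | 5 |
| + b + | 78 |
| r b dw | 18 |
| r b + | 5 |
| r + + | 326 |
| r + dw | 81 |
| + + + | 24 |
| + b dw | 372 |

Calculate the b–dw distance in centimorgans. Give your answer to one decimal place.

The two most frequent reciprocal classes, + b dw and r + +, are the parental types, so the F1 was + b dw / r + +.
The two rarest classes, + + dw and r b +, are the double crossovers. Comparing them with the parentals, only the b allele has switched, so b is the middle locus and the order is dw – b – r.
Crossovers in the dw–b interval produce the single-crossover classes + b + and r + dw (78 + 81 = 159) plus the double crossovers (10).
RF(dw–b) = (159 + 10) / 909 = 169/909 = 0.1859 → 18.6 centimorgans.

18.6 centimorgans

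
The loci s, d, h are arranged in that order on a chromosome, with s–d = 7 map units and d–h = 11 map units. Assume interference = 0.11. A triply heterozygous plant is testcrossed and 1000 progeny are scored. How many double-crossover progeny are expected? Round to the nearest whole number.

Map distances give recombination frequencies of 0.070 and 0.110 for the two intervals.
With interference 0.11 (so coincidence = 0.89), expected double-crossover frequency = 0.070 × 0.110 × 0.89 = 0.00685.
Expected number = 0.00685 × 1000 = 6.85 ≈ 7.

7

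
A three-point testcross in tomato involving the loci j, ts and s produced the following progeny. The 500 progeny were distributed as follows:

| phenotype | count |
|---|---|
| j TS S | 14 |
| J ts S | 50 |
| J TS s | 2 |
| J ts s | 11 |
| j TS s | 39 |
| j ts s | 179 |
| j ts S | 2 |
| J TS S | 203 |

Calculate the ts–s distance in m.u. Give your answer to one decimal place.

The two most frequent reciprocal classes, j ts s and J TS S, are the parental types, so the F1 was j ts s / J TS S.
The two rarest classes, j ts S and J TS s, are the double crossovers. Comparing them with the parentals, only the s allele has switched, so s is the middle locus and the order is j – s – ts.
Crossovers in the s–ts interval produce the single-crossover classes j TS s and J ts S (39 + 50 = 89) plus the double crossovers (4).
RF(s–ts) = (89 + 4) / 500 = 93/500 = 0.1860 → 18.6 m.u.

18.6 m.u.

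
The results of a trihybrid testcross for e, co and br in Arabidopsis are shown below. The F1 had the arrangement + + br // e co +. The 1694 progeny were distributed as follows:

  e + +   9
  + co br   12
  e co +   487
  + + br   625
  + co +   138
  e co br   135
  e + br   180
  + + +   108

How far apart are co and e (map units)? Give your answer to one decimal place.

The two rarest classes, + co br and e + +, are the double crossovers. Comparing them with the parentals, only the co allele has switched, so co is the middle locus and the order is e – co – br.
Crossovers in the e–co interval produce the single-crossover classes e + br and + co + (180 + 138 = 318) plus the double crossovers (21).
RF(e–co) = (318 + 21) / 1694 = 339/1694 = 0.2001 → 20.0 map units.

20.0 map units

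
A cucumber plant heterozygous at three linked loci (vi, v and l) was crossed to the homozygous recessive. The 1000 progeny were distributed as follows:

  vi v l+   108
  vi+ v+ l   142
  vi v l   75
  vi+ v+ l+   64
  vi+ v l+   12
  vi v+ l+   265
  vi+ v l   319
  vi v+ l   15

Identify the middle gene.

The two most frequent reciprocal classes, vi+ v l and vi v+ l+, are the parental types, so the F1 was vi+ v l / vi v+ l+.
The two rarest classes, vi+ v l+ and vi v+ l, are the double crossovers. Comparing them with the parentals, only the l allele has switched, so l is the middle locus and the order is vi – l – v.

l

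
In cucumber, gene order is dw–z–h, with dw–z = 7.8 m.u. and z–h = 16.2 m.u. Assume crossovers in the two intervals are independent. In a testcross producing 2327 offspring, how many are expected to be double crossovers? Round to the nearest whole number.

29

Map distances give recombination frequencies of 0.078 and 0.162 for the two intervals.
With no interference, expected double-crossover frequency = 0.078 × 0.162 = 0.01264.
Expected number = 0.01264 × 2327 = 29.40 ≈ 29.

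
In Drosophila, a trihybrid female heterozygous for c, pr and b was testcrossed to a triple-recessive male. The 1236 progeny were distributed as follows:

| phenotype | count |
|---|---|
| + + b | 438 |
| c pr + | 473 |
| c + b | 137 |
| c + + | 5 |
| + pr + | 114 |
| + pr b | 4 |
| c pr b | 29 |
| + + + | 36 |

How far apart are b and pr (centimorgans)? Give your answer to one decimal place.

The two most frequent reciprocal classes, + + b and c pr +, are the parental types, so the F1 was + + b / c pr +.
The two rarest classes, + pr b and c + +, are the double crossovers. Comparing them with the parentals, only the pr allele has switched, so pr is the middle locus and the order is b – pr – c.
Crossovers in the b–pr interval produce the single-crossover classes + + + and c pr b (36 + 29 = 65) plus the double crossovers (9).
RF(b–pr) = (65 + 9) / 1236 = 74/1236 = 0.0599 → 6.0 centimorgans.

6.0 centimorgans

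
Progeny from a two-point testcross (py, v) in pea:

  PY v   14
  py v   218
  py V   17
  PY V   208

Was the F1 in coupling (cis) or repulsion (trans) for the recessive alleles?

cis

The two most frequent classes are PY V (208) and py v (218); these are the parental (non-recombinant) types.
So the F1 carried PY V on one chromosome and py v on the other — the recessive alleles are on the same chromosome (cis / coupling).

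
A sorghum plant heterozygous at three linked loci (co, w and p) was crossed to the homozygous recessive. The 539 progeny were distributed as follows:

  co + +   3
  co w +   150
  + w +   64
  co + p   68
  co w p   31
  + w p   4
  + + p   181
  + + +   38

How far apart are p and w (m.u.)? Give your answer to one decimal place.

The two most frequent reciprocal classes, co w + and + + p, are the parental types, so the F1 was co w + / + + p.
The two rarest classes, co + + and + w p, are the double crossovers. Comparing them with the parentals, only the w allele has switched, so w is the middle locus and the order is p – w – co.
Crossovers in the p–w interval produce the single-crossover classes co w p and + + + (31 + 38 = 69) plus the double crossovers (7).
RF(p–w) = (69 + 7) / 539 = 76/539 = 0.1410 → 14.1 m.u.

14.1 m.u.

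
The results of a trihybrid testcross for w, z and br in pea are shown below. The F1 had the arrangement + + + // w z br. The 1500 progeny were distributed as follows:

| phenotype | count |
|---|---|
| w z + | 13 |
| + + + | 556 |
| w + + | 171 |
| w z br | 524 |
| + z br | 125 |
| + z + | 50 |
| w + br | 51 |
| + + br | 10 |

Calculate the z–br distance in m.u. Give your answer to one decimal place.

The two rarest classes, + + br and w z +, are the double crossovers. Comparing them with the parentals, only the br allele has switched, so br is the middle locus and the order is z – br – w.
Crossovers in the z–br interval produce the single-crossover classes + z + and w + br (50 + 51 = 101) plus the double crossovers (23).
RF(z–br) = (101 + 23) / 1500 = 124/1500 = 0.0827 → 8.3 m.u.

8.3 m.u.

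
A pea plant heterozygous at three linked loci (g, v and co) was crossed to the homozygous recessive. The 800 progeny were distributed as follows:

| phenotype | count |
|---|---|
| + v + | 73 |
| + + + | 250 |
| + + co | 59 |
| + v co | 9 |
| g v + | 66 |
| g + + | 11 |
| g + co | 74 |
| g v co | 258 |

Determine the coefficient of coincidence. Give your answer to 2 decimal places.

0.66

The two most frequent reciprocal classes, g v co and + + +, are the parental types, so the F1 was g v co / + + +.
The two rarest classes, + v co and g + +, are the double crossovers. Comparing them with the parentals, only the g allele has switched, so g is the middle locus and the order is co – g – v.
co–g: (125 + 20)/800 = 0.1812; g–v: (147 + 20)/800 = 0.2087.
Expected DCO frequency = 0.1812 × 0.2087 ≈ 0.03782; observed = 20/800 ≈ 0.02500.
Coefficient of coincidence = 0.02500/0.03782 ≈ 0.66.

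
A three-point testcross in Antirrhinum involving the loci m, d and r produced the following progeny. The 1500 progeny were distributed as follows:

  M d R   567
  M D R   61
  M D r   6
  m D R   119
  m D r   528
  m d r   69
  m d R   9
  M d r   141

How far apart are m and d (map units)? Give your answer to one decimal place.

The two most frequent reciprocal classes, m D r and M d R, are the parental types, so the F1 was m D r / M d R.
The two rarest classes, M D r and m d R, are the double crossovers. Comparing them with the parentals, only the m allele has switched, so m is the middle locus and the order is d – m – r.
Crossovers in the d–m interval produce the single-crossover classes m d r and M D R (69 + 61 = 130) plus the double crossovers (15).
RF(d–m) = (130 + 15) / 1500 = 145/1500 = 0.0967 → 9.7 map units.

9.7 map units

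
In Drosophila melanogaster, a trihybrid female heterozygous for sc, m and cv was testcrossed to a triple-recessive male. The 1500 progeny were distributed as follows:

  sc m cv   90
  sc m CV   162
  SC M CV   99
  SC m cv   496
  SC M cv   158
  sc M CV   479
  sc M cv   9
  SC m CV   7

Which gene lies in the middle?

cv

The two most frequent reciprocal classes, sc M CV and SC m cv, are the parental types, so the F1 was sc M CV / SC m cv.
The two rarest classes, sc M cv and SC m CV, are the double crossovers. Comparing them with the parentals, only the cv allele has switched, so cv is the middle locus and the order is m – cv – sc.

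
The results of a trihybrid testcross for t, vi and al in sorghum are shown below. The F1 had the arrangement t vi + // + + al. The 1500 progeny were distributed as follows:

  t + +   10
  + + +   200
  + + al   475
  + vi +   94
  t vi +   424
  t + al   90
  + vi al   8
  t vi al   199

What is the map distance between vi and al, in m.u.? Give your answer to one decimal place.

27.8 m.u.

The two rarest classes, t + + and + vi al, are the double crossovers. Comparing them with the parentals, only the vi allele has switched, so vi is the middle locus and the order is al – vi – t.
Crossovers in the al–vi interval produce the single-crossover classes t vi al and + + + (199 + 200 = 399) plus the double crossovers (18).
RF(al–vi) = (399 + 18) / 1500 = 417/1500 = 0.2780 → 27.8 m.u.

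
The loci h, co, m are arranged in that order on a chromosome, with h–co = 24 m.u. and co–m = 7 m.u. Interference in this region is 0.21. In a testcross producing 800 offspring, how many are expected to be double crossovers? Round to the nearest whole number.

11

Map distances give recombination frequencies of 0.240 and 0.070 for the two intervals.
With interference 0.21 (so coincidence = 0.79), expected double-crossover frequency = 0.240 × 0.070 × 0.79 = 0.01327.
Expected number = 0.01327 × 800 = 10.62 ≈ 11.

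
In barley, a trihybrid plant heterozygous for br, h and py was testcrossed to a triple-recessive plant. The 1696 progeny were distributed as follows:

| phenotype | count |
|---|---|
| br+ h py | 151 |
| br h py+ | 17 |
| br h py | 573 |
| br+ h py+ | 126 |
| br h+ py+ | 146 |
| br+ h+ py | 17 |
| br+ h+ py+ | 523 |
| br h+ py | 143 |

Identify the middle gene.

The two most frequent reciprocal classes, br+ h+ py+ and br h py, are the parental types, so the F1 was br+ h+ py+ / br h py.
The two rarest classes, br+ h+ py and br h py+, are the double crossovers. Comparing them with the parentals, only the py allele has switched, so py is the middle locus and the order is br – py – h.

py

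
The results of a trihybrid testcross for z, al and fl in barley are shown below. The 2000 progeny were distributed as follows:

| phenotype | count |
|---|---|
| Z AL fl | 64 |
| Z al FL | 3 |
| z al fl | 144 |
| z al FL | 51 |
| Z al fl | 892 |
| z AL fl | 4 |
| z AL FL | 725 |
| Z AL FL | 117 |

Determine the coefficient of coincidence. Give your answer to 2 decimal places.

The two most frequent reciprocal classes, Z al fl and z AL FL, are the parental types, so the F1 was Z al fl / z AL FL.
The two rarest classes, Z al FL and z AL fl, are the double crossovers. Comparing them with the parentals, only the fl allele has switched, so fl is the middle locus and the order is al – fl – z.
al–fl: (115 + 7)/2000 = 0.0610; fl–z: (261 + 7)/2000 = 0.1340.
Expected DCO frequency = 0.0610 × 0.1340 ≈ 0.00817; observed = 7/2000 ≈ 0.00350.
Coefficient of coincidence = 0.00350/0.00817 ≈ 0.43.

0.43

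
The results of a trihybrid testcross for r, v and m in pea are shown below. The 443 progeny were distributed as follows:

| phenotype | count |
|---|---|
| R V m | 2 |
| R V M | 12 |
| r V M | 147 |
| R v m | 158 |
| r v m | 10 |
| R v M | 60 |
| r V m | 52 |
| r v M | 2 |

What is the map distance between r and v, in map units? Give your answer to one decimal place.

5.9 map units

The two most frequent reciprocal classes, R v m and r V M, are the parental types, so the F1 was R v m / r V M.
The two rarest classes, R V m and r v M, are the double crossovers. Comparing them with the parentals, only the v allele has switched, so v is the middle locus and the order is r – v – m.
Crossovers in the r–v interval produce the single-crossover classes r v m and R V M (10 + 12 = 22) plus the double crossovers (4).
RF(r–v) = (22 + 4) / 443 = 26/443 = 0.0587 → 5.9 map units.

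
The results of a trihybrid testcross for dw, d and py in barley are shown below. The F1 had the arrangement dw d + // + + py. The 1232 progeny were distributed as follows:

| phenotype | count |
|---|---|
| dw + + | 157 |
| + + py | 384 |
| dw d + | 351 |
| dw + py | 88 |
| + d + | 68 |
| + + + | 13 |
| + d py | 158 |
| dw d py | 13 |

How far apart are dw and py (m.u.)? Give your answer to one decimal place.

14.8 m.u.

The two rarest classes, dw d py and + + +, are the double crossovers. Comparing them with the parentals, only the py allele has switched, so py is the middle locus and the order is d – py – dw.
Crossovers in the py–dw interval produce the single-crossover classes + d + and dw + py (68 + 88 = 156) plus the double crossovers (26).
RF(py–dw) = (156 + 26) / 1232 = 182/1232 = 0.1477 → 14.8 m.u.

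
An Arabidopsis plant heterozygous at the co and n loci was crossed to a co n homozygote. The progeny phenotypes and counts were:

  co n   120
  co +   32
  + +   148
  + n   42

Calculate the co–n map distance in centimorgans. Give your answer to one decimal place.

The two most frequent classes, + + (148) and co n (120), are the parental types, so the F1 was + + / co n.
The recombinant classes are + n and co +: 42 + 32 = 74.
Recombination frequency = 74/342 = 0.2164 ≈ 21.6%, i.e. 21.6 centimorgans.

21.6 centimorgans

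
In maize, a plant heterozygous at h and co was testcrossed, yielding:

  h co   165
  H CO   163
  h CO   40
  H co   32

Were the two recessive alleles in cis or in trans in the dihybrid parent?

The two most frequent classes are H CO (163) and h co (165); these are the parental (non-recombinant) types.
So the F1 carried H CO on one chromosome and h co on the other — the recessive alleles are on the same chromosome (cis / coupling).

cis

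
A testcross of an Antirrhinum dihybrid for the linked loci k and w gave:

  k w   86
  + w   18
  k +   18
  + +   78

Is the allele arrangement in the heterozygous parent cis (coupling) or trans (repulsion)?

The two most frequent classes are + + (78) and k w (86); these are the parental (non-recombinant) types.
So the F1 carried + + on one chromosome and k w on the other — the recessive alleles are on the same chromosome (cis / coupling).

cis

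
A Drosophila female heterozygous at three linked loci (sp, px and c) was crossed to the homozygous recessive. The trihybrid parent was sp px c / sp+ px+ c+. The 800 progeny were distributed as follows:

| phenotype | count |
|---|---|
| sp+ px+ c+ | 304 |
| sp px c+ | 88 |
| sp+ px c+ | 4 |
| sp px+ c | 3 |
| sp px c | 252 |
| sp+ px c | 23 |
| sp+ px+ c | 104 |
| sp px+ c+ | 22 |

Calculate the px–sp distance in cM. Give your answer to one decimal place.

6.5 cM

The two rarest classes, sp px+ c and sp+ px c+, are the double crossovers. Comparing them with the parentals, only the px allele has switched, so px is the middle locus and the order is c – px – sp.
Crossovers in the px–sp interval produce the single-crossover classes sp+ px c and sp px+ c+ (23 + 22 = 45) plus the double crossovers (7).
RF(px–sp) = (45 + 7) / 800 = 52/800 = 0.0650 → 6.5 cM.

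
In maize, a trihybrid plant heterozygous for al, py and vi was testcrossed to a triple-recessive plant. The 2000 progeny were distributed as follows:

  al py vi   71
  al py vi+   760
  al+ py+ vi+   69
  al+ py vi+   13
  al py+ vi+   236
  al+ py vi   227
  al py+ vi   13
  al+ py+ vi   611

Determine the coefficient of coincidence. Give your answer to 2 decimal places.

0.64

The two most frequent reciprocal classes, al+ py+ vi and al py vi+, are the parental types, so the F1 was al+ py+ vi / al py vi+.
The two rarest classes, al py+ vi and al+ py vi+, are the double crossovers. Comparing them with the parentals, only the al allele has switched, so al is the middle locus and the order is py – al – vi.
py–al: (463 + 26)/2000 = 0.2445; al–vi: (140 + 26)/2000 = 0.0830.
Expected DCO frequency = 0.2445 × 0.0830 ≈ 0.02029; observed = 26/2000 ≈ 0.01300.
Coefficient of coincidence = 0.01300/0.02029 ≈ 0.64.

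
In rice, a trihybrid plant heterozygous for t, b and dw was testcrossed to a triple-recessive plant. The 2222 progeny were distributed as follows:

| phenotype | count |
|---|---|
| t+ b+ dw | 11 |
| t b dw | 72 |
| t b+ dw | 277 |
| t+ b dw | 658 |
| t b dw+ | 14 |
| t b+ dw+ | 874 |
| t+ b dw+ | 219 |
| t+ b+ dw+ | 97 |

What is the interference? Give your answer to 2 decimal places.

The two most frequent reciprocal classes, t+ b dw and t b+ dw+, are the parental types, so the F1 was t+ b dw / t b+ dw+.
The two rarest classes, t+ b+ dw and t b dw+, are the double crossovers. Comparing them with the parentals, only the b allele has switched, so b is the middle locus and the order is dw – b – t.
dw–b: (496 + 25)/2222 = 0.2345; b–t: (169 + 25)/2222 = 0.0873.
Expected DCO frequency = 0.2345 × 0.0873 ≈ 0.02047; observed = 25/2222 ≈ 0.01125.
Coefficient of coincidence = 0.01125/0.02047 ≈ 0.55; interference = 1 − 0.55 = 0.45.

0.45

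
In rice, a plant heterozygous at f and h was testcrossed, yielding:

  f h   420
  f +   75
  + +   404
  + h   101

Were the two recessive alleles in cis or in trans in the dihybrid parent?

The two most frequent classes are + + (404) and f h (420); these are the parental (non-recombinant) types.
So the F1 carried + + on one chromosome and f h on the other — the recessive alleles are on the same chromosome (cis / coupling).

cis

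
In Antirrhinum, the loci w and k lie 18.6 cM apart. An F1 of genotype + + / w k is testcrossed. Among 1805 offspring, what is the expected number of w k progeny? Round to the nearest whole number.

A map distance of 18.6 cM corresponds to a recombination frequency of 0.186.
The F1 is + + / w k, so w k is a parental gamete class with expected frequency (1 − r)/2 = 0.814/2 = 0.4070.
Expected number = 0.4070 × 1805 = 734.63 ≈ 735.

735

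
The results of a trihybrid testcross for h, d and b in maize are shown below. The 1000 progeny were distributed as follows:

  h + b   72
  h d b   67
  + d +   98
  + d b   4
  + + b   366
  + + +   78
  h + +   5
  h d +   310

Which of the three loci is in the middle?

The two most frequent reciprocal classes, h d + and + + b, are the parental types, so the F1 was h d + / + + b.
The two rarest classes, h + + and + d b, are the double crossovers. Comparing them with the parentals, only the d allele has switched, so d is the middle locus and the order is b – d – h.

d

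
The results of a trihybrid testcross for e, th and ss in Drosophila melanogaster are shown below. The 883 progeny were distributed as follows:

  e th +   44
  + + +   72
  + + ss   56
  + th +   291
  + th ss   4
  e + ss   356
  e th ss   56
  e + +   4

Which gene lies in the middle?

The two most frequent reciprocal classes, e + ss and + th +, are the parental types, so the F1 was e + ss / + th +.
The two rarest classes, e + + and + th ss, are the double crossovers. Comparing them with the parentals, only the ss allele has switched, so ss is the middle locus and the order is th – ss – e.

ss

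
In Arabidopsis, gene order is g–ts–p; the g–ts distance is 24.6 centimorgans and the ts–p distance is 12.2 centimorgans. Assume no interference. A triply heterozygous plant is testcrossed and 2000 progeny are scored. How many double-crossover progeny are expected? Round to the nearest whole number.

Map distances give recombination frequencies of 0.246 and 0.122 for the two intervals.
With no interference, expected double-crossover frequency = 0.246 × 0.122 = 0.03001.
Expected number = 0.03001 × 2000 = 60.02 ≈ 60.

60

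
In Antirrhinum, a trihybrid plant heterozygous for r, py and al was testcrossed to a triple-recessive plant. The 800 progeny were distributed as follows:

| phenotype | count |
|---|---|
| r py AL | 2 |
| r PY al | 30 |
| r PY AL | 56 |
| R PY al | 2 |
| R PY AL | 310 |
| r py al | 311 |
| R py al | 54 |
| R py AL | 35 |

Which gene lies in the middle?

The two most frequent reciprocal classes, r py al and R PY AL, are the parental types, so the F1 was r py al / R PY AL.
The two rarest classes, r py AL and R PY al, are the double crossovers. Comparing them with the parentals, only the al allele has switched, so al is the middle locus and the order is r – al – py.

al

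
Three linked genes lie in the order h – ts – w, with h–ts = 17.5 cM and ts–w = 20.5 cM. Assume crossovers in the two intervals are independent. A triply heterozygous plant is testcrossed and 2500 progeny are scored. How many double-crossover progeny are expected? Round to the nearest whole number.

90

Map distances give recombination frequencies of 0.175 and 0.205 for the two intervals.
With no interference, expected double-crossover frequency = 0.175 × 0.205 = 0.03587.
Expected number = 0.03587 × 2500 = 89.69 ≈ 90.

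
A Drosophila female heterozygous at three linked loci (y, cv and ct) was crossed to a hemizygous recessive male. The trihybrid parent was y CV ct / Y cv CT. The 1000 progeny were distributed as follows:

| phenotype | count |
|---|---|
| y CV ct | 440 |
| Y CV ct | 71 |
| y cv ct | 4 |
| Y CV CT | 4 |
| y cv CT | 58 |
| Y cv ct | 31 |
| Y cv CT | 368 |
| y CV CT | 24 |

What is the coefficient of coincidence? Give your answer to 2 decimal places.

0.93

The two rarest classes, y cv ct and Y CV CT, are the double crossovers. Comparing them with the parentals, only the cv allele has switched, so cv is the middle locus and the order is y – cv – ct.
y–cv: (129 + 8)/1000 = 0.1370; cv–ct: (55 + 8)/1000 = 0.0630.
Expected DCO frequency = 0.1370 × 0.0630 ≈ 0.00863; observed = 8/1000 ≈ 0.00800.
Coefficient of coincidence = 0.00800/0.00863 ≈ 0.93.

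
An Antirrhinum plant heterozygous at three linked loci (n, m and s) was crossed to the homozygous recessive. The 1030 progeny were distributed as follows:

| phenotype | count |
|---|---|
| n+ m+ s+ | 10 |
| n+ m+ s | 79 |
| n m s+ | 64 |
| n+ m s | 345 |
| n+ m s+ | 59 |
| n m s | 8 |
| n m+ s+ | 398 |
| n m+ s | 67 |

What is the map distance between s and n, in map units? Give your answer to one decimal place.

14.0 map units

The two most frequent reciprocal classes, n m+ s+ and n+ m s, are the parental types, so the F1 was n m+ s+ / n+ m s.
The two rarest classes, n+ m+ s+ and n m s, are the double crossovers. Comparing them with the parentals, only the n allele has switched, so n is the middle locus and the order is s – n – m.
Crossovers in the s–n interval produce the single-crossover classes n m+ s and n+ m s+ (67 + 59 = 126) plus the double crossovers (18).
RF(s–n) = (126 + 18) / 1030 = 144/1030 = 0.1398 → 14.0 map units.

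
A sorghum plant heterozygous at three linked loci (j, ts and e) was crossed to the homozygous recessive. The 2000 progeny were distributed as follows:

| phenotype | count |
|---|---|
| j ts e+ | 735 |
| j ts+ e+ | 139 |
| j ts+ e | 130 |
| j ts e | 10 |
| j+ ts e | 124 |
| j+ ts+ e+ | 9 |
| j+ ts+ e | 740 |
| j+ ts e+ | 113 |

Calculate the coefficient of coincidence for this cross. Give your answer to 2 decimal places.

0.51

The two most frequent reciprocal classes, j ts e+ and j+ ts+ e, are the parental types, so the F1 was j ts e+ / j+ ts+ e.
The two rarest classes, j ts e and j+ ts+ e+, are the double crossovers. Comparing them with the parentals, only the e allele has switched, so e is the middle locus and the order is ts – e – j.
ts–e: (263 + 19)/2000 = 0.1410; e–j: (243 + 19)/2000 = 0.1310.
Expected DCO frequency = 0.1410 × 0.1310 ≈ 0.01847; observed = 19/2000 ≈ 0.00950.
Coefficient of coincidence = 0.00950/0.01847 ≈ 0.51.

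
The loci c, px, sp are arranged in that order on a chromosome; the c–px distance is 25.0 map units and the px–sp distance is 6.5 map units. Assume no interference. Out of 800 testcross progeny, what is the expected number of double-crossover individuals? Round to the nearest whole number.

13

Map distances give recombination frequencies of 0.250 and 0.065 for the two intervals.
With no interference, expected double-crossover frequency = 0.250 × 0.065 = 0.01625.
Expected number = 0.01625 × 800 = 13.00 ≈ 13.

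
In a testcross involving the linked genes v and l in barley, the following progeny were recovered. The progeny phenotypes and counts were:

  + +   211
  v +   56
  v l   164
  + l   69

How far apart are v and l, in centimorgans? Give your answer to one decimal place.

The two most frequent classes, + + (211) and v l (164), are the parental types, so the F1 was + + / v l.
The recombinant classes are + l and v +: 69 + 56 = 125.
Recombination frequency = 125/500 = 0.2500 ≈ 25.0%, i.e. 25.0 centimorgans.

25.0 centimorgans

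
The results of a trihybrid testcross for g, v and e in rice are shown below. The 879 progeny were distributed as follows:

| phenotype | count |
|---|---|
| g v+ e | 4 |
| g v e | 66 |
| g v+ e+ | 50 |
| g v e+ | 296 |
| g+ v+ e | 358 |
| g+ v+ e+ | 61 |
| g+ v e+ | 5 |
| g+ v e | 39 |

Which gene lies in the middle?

g

The two most frequent reciprocal classes, g+ v+ e and g v e+, are the parental types, so the F1 was g+ v+ e / g v e+.
The two rarest classes, g v+ e and g+ v e+, are the double crossovers. Comparing them with the parentals, only the g allele has switched, so g is the middle locus and the order is v – g – e.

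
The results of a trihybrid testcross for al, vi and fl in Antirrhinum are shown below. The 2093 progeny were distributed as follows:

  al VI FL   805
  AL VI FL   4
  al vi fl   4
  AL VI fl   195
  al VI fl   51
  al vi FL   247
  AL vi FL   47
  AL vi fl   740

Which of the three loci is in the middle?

al

The two most frequent reciprocal classes, al VI FL and AL vi fl, are the parental types, so the F1 was al VI FL / AL vi fl.
The two rarest classes, AL VI FL and al vi fl, are the double crossovers. Comparing them with the parentals, only the al allele has switched, so al is the middle locus and the order is vi – al – fl.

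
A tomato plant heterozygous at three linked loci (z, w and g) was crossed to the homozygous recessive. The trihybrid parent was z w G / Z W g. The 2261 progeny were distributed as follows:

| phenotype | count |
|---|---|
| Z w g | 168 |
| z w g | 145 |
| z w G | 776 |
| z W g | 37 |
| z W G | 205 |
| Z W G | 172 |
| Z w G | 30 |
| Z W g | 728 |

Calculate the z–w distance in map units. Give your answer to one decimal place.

19.5 map units

The two rarest classes, Z w G and z W g, are the double crossovers. Comparing them with the parentals, only the z allele has switched, so z is the middle locus and the order is w – z – g.
Crossovers in the w–z interval produce the single-crossover classes z W G and Z w g (205 + 168 = 373) plus the double crossovers (67).
RF(w–z) = (373 + 67) / 2261 = 440/2261 = 0.1946 → 19.5 map units.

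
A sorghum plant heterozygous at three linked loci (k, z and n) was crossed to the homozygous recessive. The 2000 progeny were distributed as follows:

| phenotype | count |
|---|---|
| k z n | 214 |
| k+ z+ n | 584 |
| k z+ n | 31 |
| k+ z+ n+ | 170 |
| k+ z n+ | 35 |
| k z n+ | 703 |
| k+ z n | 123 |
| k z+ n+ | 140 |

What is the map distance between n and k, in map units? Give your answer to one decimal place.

The two most frequent reciprocal classes, k z n+ and k+ z+ n, are the parental types, so the F1 was k z n+ / k+ z+ n.
The two rarest classes, k+ z n+ and k z+ n, are the double crossovers. Comparing them with the parentals, only the k allele has switched, so k is the middle locus and the order is z – k – n.
Crossovers in the k–n interval produce the single-crossover classes k z n and k+ z+ n+ (214 + 170 = 384) plus the double crossovers (66).
RF(k–n) = (384 + 66) / 2000 = 450/2000 = 0.2250 → 22.5 map units.

22.5 map units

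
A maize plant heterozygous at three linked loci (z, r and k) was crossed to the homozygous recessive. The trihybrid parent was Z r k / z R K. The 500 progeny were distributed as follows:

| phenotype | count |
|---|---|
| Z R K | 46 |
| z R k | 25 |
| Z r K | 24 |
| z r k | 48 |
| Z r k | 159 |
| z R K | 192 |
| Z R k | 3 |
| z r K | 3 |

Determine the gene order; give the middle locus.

The two rarest classes, Z R k and z r K, are the double crossovers. Comparing them with the parentals, only the r allele has switched, so r is the middle locus and the order is z – r – k.

r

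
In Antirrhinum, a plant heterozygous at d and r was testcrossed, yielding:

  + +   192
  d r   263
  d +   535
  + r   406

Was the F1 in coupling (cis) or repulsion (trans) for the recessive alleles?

trans

The two most frequent classes are + r (406) and d + (535); these are the parental (non-recombinant) types.
So the F1 carried + r on one chromosome and d + on the other — the recessive alleles are on opposite chromosomes (trans / repulsion).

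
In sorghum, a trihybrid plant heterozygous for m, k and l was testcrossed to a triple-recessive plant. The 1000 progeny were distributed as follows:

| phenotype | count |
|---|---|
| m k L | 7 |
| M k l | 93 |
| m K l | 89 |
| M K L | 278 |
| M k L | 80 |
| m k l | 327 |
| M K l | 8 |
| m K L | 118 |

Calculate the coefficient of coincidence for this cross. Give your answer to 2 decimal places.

0.36

The two most frequent reciprocal classes, m k l and M K L, are the parental types, so the F1 was m k l / M K L.
The two rarest classes, m k L and M K l, are the double crossovers. Comparing them with the parentals, only the l allele has switched, so l is the middle locus and the order is m – l – k.
m–l: (211 + 15)/1000 = 0.2260; l–k: (169 + 15)/1000 = 0.1840.
Expected DCO frequency = 0.2260 × 0.1840 ≈ 0.04158; observed = 15/1000 ≈ 0.01500.
Coefficient of coincidence = 0.01500/0.04158 ≈ 0.36.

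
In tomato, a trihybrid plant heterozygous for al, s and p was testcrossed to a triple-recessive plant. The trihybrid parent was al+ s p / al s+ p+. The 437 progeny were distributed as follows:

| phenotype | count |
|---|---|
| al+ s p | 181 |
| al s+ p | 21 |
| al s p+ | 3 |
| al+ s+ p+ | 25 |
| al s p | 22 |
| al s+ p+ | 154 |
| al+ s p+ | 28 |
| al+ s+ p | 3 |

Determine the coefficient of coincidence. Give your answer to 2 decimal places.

0.90

The two rarest classes, al+ s+ p and al s p+, are the double crossovers. Comparing them with the parentals, only the s allele has switched, so s is the middle locus and the order is p – s – al.
p–s: (49 + 6)/437 = 0.1259; s–al: (47 + 6)/437 = 0.1213.
Expected DCO frequency = 0.1259 × 0.1213 ≈ 0.01527; observed = 6/437 ≈ 0.01373.
Coefficient of coincidence = 0.01373/0.01527 ≈ 0.90.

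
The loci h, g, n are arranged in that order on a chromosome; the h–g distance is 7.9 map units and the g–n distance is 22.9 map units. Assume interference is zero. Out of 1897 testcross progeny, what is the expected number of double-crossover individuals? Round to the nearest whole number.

34

Map distances give recombination frequencies of 0.079 and 0.229 for the two intervals.
With no interference, expected double-crossover frequency = 0.079 × 0.229 = 0.01809.
Expected number = 0.01809 × 1897 = 34.32 ≈ 34.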